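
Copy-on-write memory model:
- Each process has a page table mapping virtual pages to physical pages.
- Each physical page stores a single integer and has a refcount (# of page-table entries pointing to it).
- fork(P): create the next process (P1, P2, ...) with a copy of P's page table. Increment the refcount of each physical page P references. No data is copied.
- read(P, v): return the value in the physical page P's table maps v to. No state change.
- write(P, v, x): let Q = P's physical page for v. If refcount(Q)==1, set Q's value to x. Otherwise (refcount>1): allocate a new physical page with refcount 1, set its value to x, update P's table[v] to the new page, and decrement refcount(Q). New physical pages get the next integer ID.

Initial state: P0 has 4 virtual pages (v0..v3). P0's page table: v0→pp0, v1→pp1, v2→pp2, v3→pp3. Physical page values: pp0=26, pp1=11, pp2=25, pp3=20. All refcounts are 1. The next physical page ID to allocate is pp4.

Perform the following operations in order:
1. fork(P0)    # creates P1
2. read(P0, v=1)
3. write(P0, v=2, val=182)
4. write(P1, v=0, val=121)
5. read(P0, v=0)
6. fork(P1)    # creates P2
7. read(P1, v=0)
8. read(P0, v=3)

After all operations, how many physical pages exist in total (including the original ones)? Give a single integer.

Op 1: fork(P0) -> P1. 4 ppages; refcounts: pp0:2 pp1:2 pp2:2 pp3:2
Op 2: read(P0, v1) -> 11. No state change.
Op 3: write(P0, v2, 182). refcount(pp2)=2>1 -> COPY to pp4. 5 ppages; refcounts: pp0:2 pp1:2 pp2:1 pp3:2 pp4:1
Op 4: write(P1, v0, 121). refcount(pp0)=2>1 -> COPY to pp5. 6 ppages; refcounts: pp0:1 pp1:2 pp2:1 pp3:2 pp4:1 pp5:1
Op 5: read(P0, v0) -> 26. No state change.
Op 6: fork(P1) -> P2. 6 ppages; refcounts: pp0:1 pp1:3 pp2:2 pp3:3 pp4:1 pp5:2
Op 7: read(P1, v0) -> 121. No state change.
Op 8: read(P0, v3) -> 20. No state change.

Answer: 6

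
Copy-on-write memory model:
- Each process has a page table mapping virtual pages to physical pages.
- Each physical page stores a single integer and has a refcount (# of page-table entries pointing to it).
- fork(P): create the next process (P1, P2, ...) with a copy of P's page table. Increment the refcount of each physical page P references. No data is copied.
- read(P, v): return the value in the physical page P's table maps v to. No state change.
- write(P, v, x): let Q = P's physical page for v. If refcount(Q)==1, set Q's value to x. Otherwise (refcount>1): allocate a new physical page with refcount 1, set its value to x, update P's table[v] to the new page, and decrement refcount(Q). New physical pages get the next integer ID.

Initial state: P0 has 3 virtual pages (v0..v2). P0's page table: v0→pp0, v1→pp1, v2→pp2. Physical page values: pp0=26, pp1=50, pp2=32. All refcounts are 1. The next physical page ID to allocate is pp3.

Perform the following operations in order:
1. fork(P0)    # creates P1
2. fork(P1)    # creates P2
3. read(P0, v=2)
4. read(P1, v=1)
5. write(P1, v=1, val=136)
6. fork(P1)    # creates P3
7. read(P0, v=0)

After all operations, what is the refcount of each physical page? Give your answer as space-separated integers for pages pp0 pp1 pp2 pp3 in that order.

Answer: 4 2 4 2

Derivation:
Op 1: fork(P0) -> P1. 3 ppages; refcounts: pp0:2 pp1:2 pp2:2
Op 2: fork(P1) -> P2. 3 ppages; refcounts: pp0:3 pp1:3 pp2:3
Op 3: read(P0, v2) -> 32. No state change.
Op 4: read(P1, v1) -> 50. No state change.
Op 5: write(P1, v1, 136). refcount(pp1)=3>1 -> COPY to pp3. 4 ppages; refcounts: pp0:3 pp1:2 pp2:3 pp3:1
Op 6: fork(P1) -> P3. 4 ppages; refcounts: pp0:4 pp1:2 pp2:4 pp3:2
Op 7: read(P0, v0) -> 26. No state change.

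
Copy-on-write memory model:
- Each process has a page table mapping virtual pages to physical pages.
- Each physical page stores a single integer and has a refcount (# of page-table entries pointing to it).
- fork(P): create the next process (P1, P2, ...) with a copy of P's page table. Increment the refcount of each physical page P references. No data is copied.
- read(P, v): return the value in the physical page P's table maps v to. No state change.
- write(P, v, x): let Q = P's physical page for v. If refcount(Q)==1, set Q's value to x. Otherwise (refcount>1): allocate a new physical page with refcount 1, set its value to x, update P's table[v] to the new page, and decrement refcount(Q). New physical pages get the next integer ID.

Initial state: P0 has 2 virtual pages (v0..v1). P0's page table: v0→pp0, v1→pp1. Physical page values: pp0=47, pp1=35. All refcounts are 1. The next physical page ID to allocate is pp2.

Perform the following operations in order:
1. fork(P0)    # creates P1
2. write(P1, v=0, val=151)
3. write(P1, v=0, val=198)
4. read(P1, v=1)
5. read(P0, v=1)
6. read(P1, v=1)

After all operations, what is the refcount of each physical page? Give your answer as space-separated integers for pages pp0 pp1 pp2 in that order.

Op 1: fork(P0) -> P1. 2 ppages; refcounts: pp0:2 pp1:2
Op 2: write(P1, v0, 151). refcount(pp0)=2>1 -> COPY to pp2. 3 ppages; refcounts: pp0:1 pp1:2 pp2:1
Op 3: write(P1, v0, 198). refcount(pp2)=1 -> write in place. 3 ppages; refcounts: pp0:1 pp1:2 pp2:1
Op 4: read(P1, v1) -> 35. No state change.
Op 5: read(P0, v1) -> 35. No state change.
Op 6: read(P1, v1) -> 35. No state change.

Answer: 1 2 1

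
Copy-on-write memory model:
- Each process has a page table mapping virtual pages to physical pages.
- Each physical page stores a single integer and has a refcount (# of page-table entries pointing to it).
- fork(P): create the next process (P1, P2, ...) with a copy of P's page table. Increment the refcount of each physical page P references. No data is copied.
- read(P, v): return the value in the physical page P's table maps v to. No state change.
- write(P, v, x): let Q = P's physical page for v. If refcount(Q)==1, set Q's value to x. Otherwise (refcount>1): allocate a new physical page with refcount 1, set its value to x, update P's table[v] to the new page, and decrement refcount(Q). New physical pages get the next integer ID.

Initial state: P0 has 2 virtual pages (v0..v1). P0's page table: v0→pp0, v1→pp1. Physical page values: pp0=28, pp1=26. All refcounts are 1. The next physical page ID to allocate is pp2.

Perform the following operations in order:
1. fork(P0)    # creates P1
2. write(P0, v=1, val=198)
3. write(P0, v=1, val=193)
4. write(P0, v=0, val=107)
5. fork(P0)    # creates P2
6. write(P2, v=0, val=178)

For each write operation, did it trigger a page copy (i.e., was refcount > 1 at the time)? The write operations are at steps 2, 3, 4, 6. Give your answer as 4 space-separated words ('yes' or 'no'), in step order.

Op 1: fork(P0) -> P1. 2 ppages; refcounts: pp0:2 pp1:2
Op 2: write(P0, v1, 198). refcount(pp1)=2>1 -> COPY to pp2. 3 ppages; refcounts: pp0:2 pp1:1 pp2:1
Op 3: write(P0, v1, 193). refcount(pp2)=1 -> write in place. 3 ppages; refcounts: pp0:2 pp1:1 pp2:1
Op 4: write(P0, v0, 107). refcount(pp0)=2>1 -> COPY to pp3. 4 ppages; refcounts: pp0:1 pp1:1 pp2:1 pp3:1
Op 5: fork(P0) -> P2. 4 ppages; refcounts: pp0:1 pp1:1 pp2:2 pp3:2
Op 6: write(P2, v0, 178). refcount(pp3)=2>1 -> COPY to pp4. 5 ppages; refcounts: pp0:1 pp1:1 pp2:2 pp3:1 pp4:1

yes no yes yes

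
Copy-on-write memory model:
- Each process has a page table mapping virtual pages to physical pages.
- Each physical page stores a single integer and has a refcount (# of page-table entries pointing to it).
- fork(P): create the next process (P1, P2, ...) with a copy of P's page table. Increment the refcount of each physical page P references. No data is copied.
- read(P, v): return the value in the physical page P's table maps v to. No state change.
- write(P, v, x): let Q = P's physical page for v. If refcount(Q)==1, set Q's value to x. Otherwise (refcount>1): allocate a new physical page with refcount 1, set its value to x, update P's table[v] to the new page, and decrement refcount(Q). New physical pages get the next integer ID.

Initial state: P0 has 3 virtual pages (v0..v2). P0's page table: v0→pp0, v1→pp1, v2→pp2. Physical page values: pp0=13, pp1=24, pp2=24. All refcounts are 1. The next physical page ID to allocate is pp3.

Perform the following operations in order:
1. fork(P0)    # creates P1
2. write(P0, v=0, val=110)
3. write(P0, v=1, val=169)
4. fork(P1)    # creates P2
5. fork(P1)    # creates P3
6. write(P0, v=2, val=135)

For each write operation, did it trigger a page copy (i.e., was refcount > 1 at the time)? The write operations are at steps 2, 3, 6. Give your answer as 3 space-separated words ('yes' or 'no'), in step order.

Op 1: fork(P0) -> P1. 3 ppages; refcounts: pp0:2 pp1:2 pp2:2
Op 2: write(P0, v0, 110). refcount(pp0)=2>1 -> COPY to pp3. 4 ppages; refcounts: pp0:1 pp1:2 pp2:2 pp3:1
Op 3: write(P0, v1, 169). refcount(pp1)=2>1 -> COPY to pp4. 5 ppages; refcounts: pp0:1 pp1:1 pp2:2 pp3:1 pp4:1
Op 4: fork(P1) -> P2. 5 ppages; refcounts: pp0:2 pp1:2 pp2:3 pp3:1 pp4:1
Op 5: fork(P1) -> P3. 5 ppages; refcounts: pp0:3 pp1:3 pp2:4 pp3:1 pp4:1
Op 6: write(P0, v2, 135). refcount(pp2)=4>1 -> COPY to pp5. 6 ppages; refcounts: pp0:3 pp1:3 pp2:3 pp3:1 pp4:1 pp5:1

yes yes yes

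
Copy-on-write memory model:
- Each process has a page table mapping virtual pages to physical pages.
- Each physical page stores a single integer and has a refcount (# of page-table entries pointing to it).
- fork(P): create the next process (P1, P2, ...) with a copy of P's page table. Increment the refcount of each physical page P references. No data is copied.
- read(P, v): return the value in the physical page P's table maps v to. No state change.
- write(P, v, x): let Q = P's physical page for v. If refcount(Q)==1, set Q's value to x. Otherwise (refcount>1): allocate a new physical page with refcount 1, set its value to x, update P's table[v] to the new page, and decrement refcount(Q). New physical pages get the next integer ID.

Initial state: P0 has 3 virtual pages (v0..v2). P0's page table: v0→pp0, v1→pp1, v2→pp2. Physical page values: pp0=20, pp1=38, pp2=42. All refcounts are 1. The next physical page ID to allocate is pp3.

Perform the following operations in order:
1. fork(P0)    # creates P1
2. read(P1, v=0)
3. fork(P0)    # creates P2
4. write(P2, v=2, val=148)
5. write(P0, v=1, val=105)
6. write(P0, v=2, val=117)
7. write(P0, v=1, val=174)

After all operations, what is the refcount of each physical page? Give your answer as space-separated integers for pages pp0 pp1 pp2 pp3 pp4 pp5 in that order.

Answer: 3 2 1 1 1 1

Derivation:
Op 1: fork(P0) -> P1. 3 ppages; refcounts: pp0:2 pp1:2 pp2:2
Op 2: read(P1, v0) -> 20. No state change.
Op 3: fork(P0) -> P2. 3 ppages; refcounts: pp0:3 pp1:3 pp2:3
Op 4: write(P2, v2, 148). refcount(pp2)=3>1 -> COPY to pp3. 4 ppages; refcounts: pp0:3 pp1:3 pp2:2 pp3:1
Op 5: write(P0, v1, 105). refcount(pp1)=3>1 -> COPY to pp4. 5 ppages; refcounts: pp0:3 pp1:2 pp2:2 pp3:1 pp4:1
Op 6: write(P0, v2, 117). refcount(pp2)=2>1 -> COPY to pp5. 6 ppages; refcounts: pp0:3 pp1:2 pp2:1 pp3:1 pp4:1 pp5:1
Op 7: write(P0, v1, 174). refcount(pp4)=1 -> write in place. 6 ppages; refcounts: pp0:3 pp1:2 pp2:1 pp3:1 pp4:1 pp5:1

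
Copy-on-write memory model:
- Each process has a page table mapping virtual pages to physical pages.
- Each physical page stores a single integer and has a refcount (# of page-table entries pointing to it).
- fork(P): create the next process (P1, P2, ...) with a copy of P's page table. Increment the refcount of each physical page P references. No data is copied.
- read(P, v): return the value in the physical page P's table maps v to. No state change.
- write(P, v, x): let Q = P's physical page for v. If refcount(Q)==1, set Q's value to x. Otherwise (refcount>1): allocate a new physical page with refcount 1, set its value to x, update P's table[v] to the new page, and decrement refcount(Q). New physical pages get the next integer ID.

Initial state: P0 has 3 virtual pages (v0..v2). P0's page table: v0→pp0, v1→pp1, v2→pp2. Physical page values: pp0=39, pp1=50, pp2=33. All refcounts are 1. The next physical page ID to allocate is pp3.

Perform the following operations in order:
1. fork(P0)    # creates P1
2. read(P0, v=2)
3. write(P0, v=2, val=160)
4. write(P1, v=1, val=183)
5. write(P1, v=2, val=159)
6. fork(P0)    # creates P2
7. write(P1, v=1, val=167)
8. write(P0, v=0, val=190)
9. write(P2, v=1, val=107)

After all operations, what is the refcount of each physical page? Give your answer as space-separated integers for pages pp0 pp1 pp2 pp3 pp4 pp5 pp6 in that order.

Answer: 2 1 1 2 1 1 1

Derivation:
Op 1: fork(P0) -> P1. 3 ppages; refcounts: pp0:2 pp1:2 pp2:2
Op 2: read(P0, v2) -> 33. No state change.
Op 3: write(P0, v2, 160). refcount(pp2)=2>1 -> COPY to pp3. 4 ppages; refcounts: pp0:2 pp1:2 pp2:1 pp3:1
Op 4: write(P1, v1, 183). refcount(pp1)=2>1 -> COPY to pp4. 5 ppages; refcounts: pp0:2 pp1:1 pp2:1 pp3:1 pp4:1
Op 5: write(P1, v2, 159). refcount(pp2)=1 -> write in place. 5 ppages; refcounts: pp0:2 pp1:1 pp2:1 pp3:1 pp4:1
Op 6: fork(P0) -> P2. 5 ppages; refcounts: pp0:3 pp1:2 pp2:1 pp3:2 pp4:1
Op 7: write(P1, v1, 167). refcount(pp4)=1 -> write in place. 5 ppages; refcounts: pp0:3 pp1:2 pp2:1 pp3:2 pp4:1
Op 8: write(P0, v0, 190). refcount(pp0)=3>1 -> COPY to pp5. 6 ppages; refcounts: pp0:2 pp1:2 pp2:1 pp3:2 pp4:1 pp5:1
Op 9: write(P2, v1, 107). refcount(pp1)=2>1 -> COPY to pp6. 7 ppages; refcounts: pp0:2 pp1:1 pp2:1 pp3:2 pp4:1 pp5:1 pp6:1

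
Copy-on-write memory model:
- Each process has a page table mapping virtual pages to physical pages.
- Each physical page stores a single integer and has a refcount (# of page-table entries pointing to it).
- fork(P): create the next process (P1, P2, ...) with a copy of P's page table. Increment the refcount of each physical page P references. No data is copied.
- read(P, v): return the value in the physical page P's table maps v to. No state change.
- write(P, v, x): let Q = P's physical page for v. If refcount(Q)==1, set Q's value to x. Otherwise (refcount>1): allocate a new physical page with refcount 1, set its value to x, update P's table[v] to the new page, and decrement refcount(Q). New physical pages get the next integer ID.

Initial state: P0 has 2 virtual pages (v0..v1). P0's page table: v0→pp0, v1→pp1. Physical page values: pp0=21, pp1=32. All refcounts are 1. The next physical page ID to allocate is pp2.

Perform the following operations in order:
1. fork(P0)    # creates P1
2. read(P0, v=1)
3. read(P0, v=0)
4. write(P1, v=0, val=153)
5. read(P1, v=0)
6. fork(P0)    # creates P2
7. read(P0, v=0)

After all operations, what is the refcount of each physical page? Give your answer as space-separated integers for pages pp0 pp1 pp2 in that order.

Op 1: fork(P0) -> P1. 2 ppages; refcounts: pp0:2 pp1:2
Op 2: read(P0, v1) -> 32. No state change.
Op 3: read(P0, v0) -> 21. No state change.
Op 4: write(P1, v0, 153). refcount(pp0)=2>1 -> COPY to pp2. 3 ppages; refcounts: pp0:1 pp1:2 pp2:1
Op 5: read(P1, v0) -> 153. No state change.
Op 6: fork(P0) -> P2. 3 ppages; refcounts: pp0:2 pp1:3 pp2:1
Op 7: read(P0, v0) -> 21. No state change.

Answer: 2 3 1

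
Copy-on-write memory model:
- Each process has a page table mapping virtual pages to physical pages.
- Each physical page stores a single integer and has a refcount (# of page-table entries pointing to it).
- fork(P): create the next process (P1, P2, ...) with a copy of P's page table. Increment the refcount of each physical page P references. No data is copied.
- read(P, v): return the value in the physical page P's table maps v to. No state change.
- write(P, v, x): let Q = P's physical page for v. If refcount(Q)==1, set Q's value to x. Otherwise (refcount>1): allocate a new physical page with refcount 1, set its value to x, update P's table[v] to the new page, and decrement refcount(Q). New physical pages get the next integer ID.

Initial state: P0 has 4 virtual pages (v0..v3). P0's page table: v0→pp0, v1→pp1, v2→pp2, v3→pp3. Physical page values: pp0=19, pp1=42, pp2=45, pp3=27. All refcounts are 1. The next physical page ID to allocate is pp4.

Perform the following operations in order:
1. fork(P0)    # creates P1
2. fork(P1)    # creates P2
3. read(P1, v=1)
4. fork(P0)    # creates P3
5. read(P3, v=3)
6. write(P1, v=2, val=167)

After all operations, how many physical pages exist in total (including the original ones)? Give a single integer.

Op 1: fork(P0) -> P1. 4 ppages; refcounts: pp0:2 pp1:2 pp2:2 pp3:2
Op 2: fork(P1) -> P2. 4 ppages; refcounts: pp0:3 pp1:3 pp2:3 pp3:3
Op 3: read(P1, v1) -> 42. No state change.
Op 4: fork(P0) -> P3. 4 ppages; refcounts: pp0:4 pp1:4 pp2:4 pp3:4
Op 5: read(P3, v3) -> 27. No state change.
Op 6: write(P1, v2, 167). refcount(pp2)=4>1 -> COPY to pp4. 5 ppages; refcounts: pp0:4 pp1:4 pp2:3 pp3:4 pp4:1

Answer: 5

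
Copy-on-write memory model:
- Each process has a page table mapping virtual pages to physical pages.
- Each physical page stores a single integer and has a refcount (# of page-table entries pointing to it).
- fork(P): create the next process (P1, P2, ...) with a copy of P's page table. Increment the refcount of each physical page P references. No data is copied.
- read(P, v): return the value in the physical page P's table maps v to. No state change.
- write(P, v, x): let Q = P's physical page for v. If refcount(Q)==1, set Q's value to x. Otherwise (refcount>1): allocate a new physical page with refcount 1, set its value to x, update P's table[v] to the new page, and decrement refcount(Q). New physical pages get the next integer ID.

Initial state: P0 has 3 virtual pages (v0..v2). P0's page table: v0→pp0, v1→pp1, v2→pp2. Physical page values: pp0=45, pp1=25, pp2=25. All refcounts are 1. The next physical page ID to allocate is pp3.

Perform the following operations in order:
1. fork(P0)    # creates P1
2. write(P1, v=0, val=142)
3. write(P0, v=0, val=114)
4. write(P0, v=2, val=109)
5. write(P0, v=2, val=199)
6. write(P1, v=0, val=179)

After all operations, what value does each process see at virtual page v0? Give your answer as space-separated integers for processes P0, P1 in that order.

Answer: 114 179

Derivation:
Op 1: fork(P0) -> P1. 3 ppages; refcounts: pp0:2 pp1:2 pp2:2
Op 2: write(P1, v0, 142). refcount(pp0)=2>1 -> COPY to pp3. 4 ppages; refcounts: pp0:1 pp1:2 pp2:2 pp3:1
Op 3: write(P0, v0, 114). refcount(pp0)=1 -> write in place. 4 ppages; refcounts: pp0:1 pp1:2 pp2:2 pp3:1
Op 4: write(P0, v2, 109). refcount(pp2)=2>1 -> COPY to pp4. 5 ppages; refcounts: pp0:1 pp1:2 pp2:1 pp3:1 pp4:1
Op 5: write(P0, v2, 199). refcount(pp4)=1 -> write in place. 5 ppages; refcounts: pp0:1 pp1:2 pp2:1 pp3:1 pp4:1
Op 6: write(P1, v0, 179). refcount(pp3)=1 -> write in place. 5 ppages; refcounts: pp0:1 pp1:2 pp2:1 pp3:1 pp4:1
P0: v0 -> pp0 = 114
P1: v0 -> pp3 = 179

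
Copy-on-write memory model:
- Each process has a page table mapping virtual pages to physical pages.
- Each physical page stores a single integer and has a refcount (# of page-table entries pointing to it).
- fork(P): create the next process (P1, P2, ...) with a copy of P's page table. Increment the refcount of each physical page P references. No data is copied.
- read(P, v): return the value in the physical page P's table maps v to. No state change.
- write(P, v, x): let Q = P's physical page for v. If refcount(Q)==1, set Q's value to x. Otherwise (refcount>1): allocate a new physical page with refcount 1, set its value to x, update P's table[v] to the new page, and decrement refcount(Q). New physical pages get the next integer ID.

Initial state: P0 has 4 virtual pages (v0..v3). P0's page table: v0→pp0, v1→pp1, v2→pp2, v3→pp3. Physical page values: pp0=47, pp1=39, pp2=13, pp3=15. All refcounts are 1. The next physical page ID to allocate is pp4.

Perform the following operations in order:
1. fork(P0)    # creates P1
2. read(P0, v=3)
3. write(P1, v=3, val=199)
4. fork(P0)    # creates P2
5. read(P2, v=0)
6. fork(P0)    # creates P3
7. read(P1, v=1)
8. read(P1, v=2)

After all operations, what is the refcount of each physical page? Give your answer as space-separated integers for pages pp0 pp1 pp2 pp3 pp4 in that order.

Op 1: fork(P0) -> P1. 4 ppages; refcounts: pp0:2 pp1:2 pp2:2 pp3:2
Op 2: read(P0, v3) -> 15. No state change.
Op 3: write(P1, v3, 199). refcount(pp3)=2>1 -> COPY to pp4. 5 ppages; refcounts: pp0:2 pp1:2 pp2:2 pp3:1 pp4:1
Op 4: fork(P0) -> P2. 5 ppages; refcounts: pp0:3 pp1:3 pp2:3 pp3:2 pp4:1
Op 5: read(P2, v0) -> 47. No state change.
Op 6: fork(P0) -> P3. 5 ppages; refcounts: pp0:4 pp1:4 pp2:4 pp3:3 pp4:1
Op 7: read(P1, v1) -> 39. No state change.
Op 8: read(P1, v2) -> 13. No state change.

Answer: 4 4 4 3 1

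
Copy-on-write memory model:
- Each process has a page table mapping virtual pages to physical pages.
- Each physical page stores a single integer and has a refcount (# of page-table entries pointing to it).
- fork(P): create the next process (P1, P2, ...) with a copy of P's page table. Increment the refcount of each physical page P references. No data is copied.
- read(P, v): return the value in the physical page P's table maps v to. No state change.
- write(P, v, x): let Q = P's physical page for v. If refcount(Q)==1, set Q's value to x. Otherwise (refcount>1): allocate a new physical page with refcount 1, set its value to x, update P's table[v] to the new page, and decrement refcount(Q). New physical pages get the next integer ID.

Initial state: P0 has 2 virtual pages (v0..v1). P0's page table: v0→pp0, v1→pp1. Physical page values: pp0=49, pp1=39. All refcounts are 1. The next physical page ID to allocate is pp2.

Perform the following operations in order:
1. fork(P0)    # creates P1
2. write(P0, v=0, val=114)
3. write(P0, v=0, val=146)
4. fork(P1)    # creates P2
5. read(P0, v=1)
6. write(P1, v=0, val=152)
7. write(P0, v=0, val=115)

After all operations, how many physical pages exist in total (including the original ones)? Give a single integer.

Op 1: fork(P0) -> P1. 2 ppages; refcounts: pp0:2 pp1:2
Op 2: write(P0, v0, 114). refcount(pp0)=2>1 -> COPY to pp2. 3 ppages; refcounts: pp0:1 pp1:2 pp2:1
Op 3: write(P0, v0, 146). refcount(pp2)=1 -> write in place. 3 ppages; refcounts: pp0:1 pp1:2 pp2:1
Op 4: fork(P1) -> P2. 3 ppages; refcounts: pp0:2 pp1:3 pp2:1
Op 5: read(P0, v1) -> 39. No state change.
Op 6: write(P1, v0, 152). refcount(pp0)=2>1 -> COPY to pp3. 4 ppages; refcounts: pp0:1 pp1:3 pp2:1 pp3:1
Op 7: write(P0, v0, 115). refcount(pp2)=1 -> write in place. 4 ppages; refcounts: pp0:1 pp1:3 pp2:1 pp3:1

Answer: 4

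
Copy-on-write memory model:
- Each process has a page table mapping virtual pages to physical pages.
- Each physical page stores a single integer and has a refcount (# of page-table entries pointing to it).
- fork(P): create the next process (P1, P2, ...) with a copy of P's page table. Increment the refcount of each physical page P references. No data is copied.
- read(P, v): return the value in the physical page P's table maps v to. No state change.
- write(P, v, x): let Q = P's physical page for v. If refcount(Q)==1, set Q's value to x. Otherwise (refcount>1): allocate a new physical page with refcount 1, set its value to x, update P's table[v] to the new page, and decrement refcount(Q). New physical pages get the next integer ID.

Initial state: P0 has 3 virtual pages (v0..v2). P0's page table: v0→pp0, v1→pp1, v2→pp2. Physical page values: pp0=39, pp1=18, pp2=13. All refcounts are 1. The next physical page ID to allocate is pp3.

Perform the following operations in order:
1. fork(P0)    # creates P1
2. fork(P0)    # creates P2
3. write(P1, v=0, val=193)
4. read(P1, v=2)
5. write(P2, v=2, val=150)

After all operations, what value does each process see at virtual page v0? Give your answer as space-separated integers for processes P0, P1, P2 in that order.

Answer: 39 193 39

Derivation:
Op 1: fork(P0) -> P1. 3 ppages; refcounts: pp0:2 pp1:2 pp2:2
Op 2: fork(P0) -> P2. 3 ppages; refcounts: pp0:3 pp1:3 pp2:3
Op 3: write(P1, v0, 193). refcount(pp0)=3>1 -> COPY to pp3. 4 ppages; refcounts: pp0:2 pp1:3 pp2:3 pp3:1
Op 4: read(P1, v2) -> 13. No state change.
Op 5: write(P2, v2, 150). refcount(pp2)=3>1 -> COPY to pp4. 5 ppages; refcounts: pp0:2 pp1:3 pp2:2 pp3:1 pp4:1
P0: v0 -> pp0 = 39
P1: v0 -> pp3 = 193
P2: v0 -> pp0 = 39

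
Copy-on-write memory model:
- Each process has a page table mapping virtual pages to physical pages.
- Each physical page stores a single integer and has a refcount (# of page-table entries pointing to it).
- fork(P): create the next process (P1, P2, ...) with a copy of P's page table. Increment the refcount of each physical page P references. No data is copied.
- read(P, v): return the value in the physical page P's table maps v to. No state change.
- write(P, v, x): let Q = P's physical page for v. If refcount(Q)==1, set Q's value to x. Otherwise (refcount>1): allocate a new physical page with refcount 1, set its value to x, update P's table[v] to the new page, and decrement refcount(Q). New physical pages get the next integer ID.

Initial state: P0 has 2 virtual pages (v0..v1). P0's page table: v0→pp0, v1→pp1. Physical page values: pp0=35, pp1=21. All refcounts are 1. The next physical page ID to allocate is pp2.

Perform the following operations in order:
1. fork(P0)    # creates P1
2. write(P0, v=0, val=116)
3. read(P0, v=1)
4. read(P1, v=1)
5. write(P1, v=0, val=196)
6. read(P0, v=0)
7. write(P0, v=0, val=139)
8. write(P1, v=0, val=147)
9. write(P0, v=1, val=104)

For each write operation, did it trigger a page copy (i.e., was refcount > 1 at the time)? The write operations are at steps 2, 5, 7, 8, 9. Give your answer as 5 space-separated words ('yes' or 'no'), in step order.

Op 1: fork(P0) -> P1. 2 ppages; refcounts: pp0:2 pp1:2
Op 2: write(P0, v0, 116). refcount(pp0)=2>1 -> COPY to pp2. 3 ppages; refcounts: pp0:1 pp1:2 pp2:1
Op 3: read(P0, v1) -> 21. No state change.
Op 4: read(P1, v1) -> 21. No state change.
Op 5: write(P1, v0, 196). refcount(pp0)=1 -> write in place. 3 ppages; refcounts: pp0:1 pp1:2 pp2:1
Op 6: read(P0, v0) -> 116. No state change.
Op 7: write(P0, v0, 139). refcount(pp2)=1 -> write in place. 3 ppages; refcounts: pp0:1 pp1:2 pp2:1
Op 8: write(P1, v0, 147). refcount(pp0)=1 -> write in place. 3 ppages; refcounts: pp0:1 pp1:2 pp2:1
Op 9: write(P0, v1, 104). refcount(pp1)=2>1 -> COPY to pp3. 4 ppages; refcounts: pp0:1 pp1:1 pp2:1 pp3:1

yes no no no yes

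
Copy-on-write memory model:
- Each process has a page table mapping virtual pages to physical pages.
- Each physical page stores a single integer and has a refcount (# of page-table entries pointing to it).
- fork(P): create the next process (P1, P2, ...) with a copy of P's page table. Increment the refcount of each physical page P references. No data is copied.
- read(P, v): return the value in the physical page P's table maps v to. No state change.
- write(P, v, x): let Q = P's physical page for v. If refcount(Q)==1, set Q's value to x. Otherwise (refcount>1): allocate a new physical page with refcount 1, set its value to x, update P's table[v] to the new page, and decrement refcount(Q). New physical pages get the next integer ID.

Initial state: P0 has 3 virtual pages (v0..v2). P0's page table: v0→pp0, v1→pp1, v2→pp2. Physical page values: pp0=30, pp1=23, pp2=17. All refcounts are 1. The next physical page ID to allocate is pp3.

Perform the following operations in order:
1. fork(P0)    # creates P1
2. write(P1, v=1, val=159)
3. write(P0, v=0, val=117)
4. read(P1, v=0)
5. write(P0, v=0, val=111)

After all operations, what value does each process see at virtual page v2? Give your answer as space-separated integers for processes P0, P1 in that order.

Answer: 17 17

Derivation:
Op 1: fork(P0) -> P1. 3 ppages; refcounts: pp0:2 pp1:2 pp2:2
Op 2: write(P1, v1, 159). refcount(pp1)=2>1 -> COPY to pp3. 4 ppages; refcounts: pp0:2 pp1:1 pp2:2 pp3:1
Op 3: write(P0, v0, 117). refcount(pp0)=2>1 -> COPY to pp4. 5 ppages; refcounts: pp0:1 pp1:1 pp2:2 pp3:1 pp4:1
Op 4: read(P1, v0) -> 30. No state change.
Op 5: write(P0, v0, 111). refcount(pp4)=1 -> write in place. 5 ppages; refcounts: pp0:1 pp1:1 pp2:2 pp3:1 pp4:1
P0: v2 -> pp2 = 17
P1: v2 -> pp2 = 17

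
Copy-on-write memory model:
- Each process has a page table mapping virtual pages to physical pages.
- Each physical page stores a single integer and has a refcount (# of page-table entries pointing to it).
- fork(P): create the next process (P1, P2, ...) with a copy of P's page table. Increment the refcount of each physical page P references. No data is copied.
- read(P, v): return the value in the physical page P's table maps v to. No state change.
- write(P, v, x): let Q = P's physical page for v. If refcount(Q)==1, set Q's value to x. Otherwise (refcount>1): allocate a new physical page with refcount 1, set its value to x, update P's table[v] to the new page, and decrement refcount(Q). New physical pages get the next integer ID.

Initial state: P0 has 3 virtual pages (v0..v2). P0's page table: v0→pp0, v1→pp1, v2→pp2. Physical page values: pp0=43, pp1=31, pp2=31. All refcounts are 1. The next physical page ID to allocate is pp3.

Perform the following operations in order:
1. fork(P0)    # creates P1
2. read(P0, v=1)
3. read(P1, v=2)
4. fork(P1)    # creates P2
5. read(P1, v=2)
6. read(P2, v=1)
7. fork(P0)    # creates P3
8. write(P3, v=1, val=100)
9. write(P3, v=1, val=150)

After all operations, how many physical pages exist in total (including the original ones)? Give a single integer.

Op 1: fork(P0) -> P1. 3 ppages; refcounts: pp0:2 pp1:2 pp2:2
Op 2: read(P0, v1) -> 31. No state change.
Op 3: read(P1, v2) -> 31. No state change.
Op 4: fork(P1) -> P2. 3 ppages; refcounts: pp0:3 pp1:3 pp2:3
Op 5: read(P1, v2) -> 31. No state change.
Op 6: read(P2, v1) -> 31. No state change.
Op 7: fork(P0) -> P3. 3 ppages; refcounts: pp0:4 pp1:4 pp2:4
Op 8: write(P3, v1, 100). refcount(pp1)=4>1 -> COPY to pp3. 4 ppages; refcounts: pp0:4 pp1:3 pp2:4 pp3:1
Op 9: write(P3, v1, 150). refcount(pp3)=1 -> write in place. 4 ppages; refcounts: pp0:4 pp1:3 pp2:4 pp3:1

Answer: 4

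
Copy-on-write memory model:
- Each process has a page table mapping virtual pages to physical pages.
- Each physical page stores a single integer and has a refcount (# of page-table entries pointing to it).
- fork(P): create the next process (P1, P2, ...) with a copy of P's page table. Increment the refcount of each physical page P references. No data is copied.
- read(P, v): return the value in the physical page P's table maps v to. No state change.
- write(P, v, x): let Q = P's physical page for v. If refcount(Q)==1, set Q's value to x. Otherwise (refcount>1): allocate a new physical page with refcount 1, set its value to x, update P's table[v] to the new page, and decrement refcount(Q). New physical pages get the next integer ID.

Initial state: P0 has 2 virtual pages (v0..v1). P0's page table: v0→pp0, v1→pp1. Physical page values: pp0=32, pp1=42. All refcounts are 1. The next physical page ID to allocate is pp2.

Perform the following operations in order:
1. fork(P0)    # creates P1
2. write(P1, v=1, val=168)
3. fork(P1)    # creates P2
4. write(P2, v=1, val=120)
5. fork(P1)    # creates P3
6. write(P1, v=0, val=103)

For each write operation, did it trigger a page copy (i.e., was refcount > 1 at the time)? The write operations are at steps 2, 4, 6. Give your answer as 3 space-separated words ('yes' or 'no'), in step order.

Op 1: fork(P0) -> P1. 2 ppages; refcounts: pp0:2 pp1:2
Op 2: write(P1, v1, 168). refcount(pp1)=2>1 -> COPY to pp2. 3 ppages; refcounts: pp0:2 pp1:1 pp2:1
Op 3: fork(P1) -> P2. 3 ppages; refcounts: pp0:3 pp1:1 pp2:2
Op 4: write(P2, v1, 120). refcount(pp2)=2>1 -> COPY to pp3. 4 ppages; refcounts: pp0:3 pp1:1 pp2:1 pp3:1
Op 5: fork(P1) -> P3. 4 ppages; refcounts: pp0:4 pp1:1 pp2:2 pp3:1
Op 6: write(P1, v0, 103). refcount(pp0)=4>1 -> COPY to pp4. 5 ppages; refcounts: pp0:3 pp1:1 pp2:2 pp3:1 pp4:1

yes yes yes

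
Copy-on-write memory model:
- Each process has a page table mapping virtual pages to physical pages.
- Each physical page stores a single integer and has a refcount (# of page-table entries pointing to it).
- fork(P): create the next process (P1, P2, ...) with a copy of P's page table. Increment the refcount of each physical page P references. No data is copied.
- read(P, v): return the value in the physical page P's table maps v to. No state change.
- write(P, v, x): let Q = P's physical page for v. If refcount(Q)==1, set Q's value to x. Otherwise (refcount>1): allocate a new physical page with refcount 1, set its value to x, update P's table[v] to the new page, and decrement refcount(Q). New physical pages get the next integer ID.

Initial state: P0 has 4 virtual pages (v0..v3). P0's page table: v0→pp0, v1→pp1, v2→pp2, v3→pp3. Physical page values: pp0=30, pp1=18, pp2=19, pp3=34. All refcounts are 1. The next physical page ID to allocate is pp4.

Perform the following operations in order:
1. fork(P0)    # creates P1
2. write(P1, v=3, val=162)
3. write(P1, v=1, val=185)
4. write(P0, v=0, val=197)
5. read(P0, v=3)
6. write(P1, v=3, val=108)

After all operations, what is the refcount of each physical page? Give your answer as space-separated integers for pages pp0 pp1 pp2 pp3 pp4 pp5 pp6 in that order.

Op 1: fork(P0) -> P1. 4 ppages; refcounts: pp0:2 pp1:2 pp2:2 pp3:2
Op 2: write(P1, v3, 162). refcount(pp3)=2>1 -> COPY to pp4. 5 ppages; refcounts: pp0:2 pp1:2 pp2:2 pp3:1 pp4:1
Op 3: write(P1, v1, 185). refcount(pp1)=2>1 -> COPY to pp5. 6 ppages; refcounts: pp0:2 pp1:1 pp2:2 pp3:1 pp4:1 pp5:1
Op 4: write(P0, v0, 197). refcount(pp0)=2>1 -> COPY to pp6. 7 ppages; refcounts: pp0:1 pp1:1 pp2:2 pp3:1 pp4:1 pp5:1 pp6:1
Op 5: read(P0, v3) -> 34. No state change.
Op 6: write(P1, v3, 108). refcount(pp4)=1 -> write in place. 7 ppages; refcounts: pp0:1 pp1:1 pp2:2 pp3:1 pp4:1 pp5:1 pp6:1

Answer: 1 1 2 1 1 1 1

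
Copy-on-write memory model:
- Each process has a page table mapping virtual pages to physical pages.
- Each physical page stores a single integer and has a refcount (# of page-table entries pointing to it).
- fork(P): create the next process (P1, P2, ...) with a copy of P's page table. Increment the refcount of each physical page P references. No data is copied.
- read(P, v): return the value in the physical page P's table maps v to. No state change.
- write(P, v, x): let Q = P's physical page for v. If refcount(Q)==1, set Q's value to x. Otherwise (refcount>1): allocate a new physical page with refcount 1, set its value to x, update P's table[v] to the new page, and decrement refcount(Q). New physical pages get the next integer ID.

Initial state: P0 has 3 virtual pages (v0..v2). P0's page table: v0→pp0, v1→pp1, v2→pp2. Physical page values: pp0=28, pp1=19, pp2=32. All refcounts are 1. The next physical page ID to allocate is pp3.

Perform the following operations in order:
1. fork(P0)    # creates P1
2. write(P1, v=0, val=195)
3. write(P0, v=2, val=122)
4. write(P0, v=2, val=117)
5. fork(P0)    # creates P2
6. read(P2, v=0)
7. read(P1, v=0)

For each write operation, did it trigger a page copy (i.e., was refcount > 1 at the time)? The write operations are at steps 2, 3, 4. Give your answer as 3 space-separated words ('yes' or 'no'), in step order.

Op 1: fork(P0) -> P1. 3 ppages; refcounts: pp0:2 pp1:2 pp2:2
Op 2: write(P1, v0, 195). refcount(pp0)=2>1 -> COPY to pp3. 4 ppages; refcounts: pp0:1 pp1:2 pp2:2 pp3:1
Op 3: write(P0, v2, 122). refcount(pp2)=2>1 -> COPY to pp4. 5 ppages; refcounts: pp0:1 pp1:2 pp2:1 pp3:1 pp4:1
Op 4: write(P0, v2, 117). refcount(pp4)=1 -> write in place. 5 ppages; refcounts: pp0:1 pp1:2 pp2:1 pp3:1 pp4:1
Op 5: fork(P0) -> P2. 5 ppages; refcounts: pp0:2 pp1:3 pp2:1 pp3:1 pp4:2
Op 6: read(P2, v0) -> 28. No state change.
Op 7: read(P1, v0) -> 195. No state change.

yes yes no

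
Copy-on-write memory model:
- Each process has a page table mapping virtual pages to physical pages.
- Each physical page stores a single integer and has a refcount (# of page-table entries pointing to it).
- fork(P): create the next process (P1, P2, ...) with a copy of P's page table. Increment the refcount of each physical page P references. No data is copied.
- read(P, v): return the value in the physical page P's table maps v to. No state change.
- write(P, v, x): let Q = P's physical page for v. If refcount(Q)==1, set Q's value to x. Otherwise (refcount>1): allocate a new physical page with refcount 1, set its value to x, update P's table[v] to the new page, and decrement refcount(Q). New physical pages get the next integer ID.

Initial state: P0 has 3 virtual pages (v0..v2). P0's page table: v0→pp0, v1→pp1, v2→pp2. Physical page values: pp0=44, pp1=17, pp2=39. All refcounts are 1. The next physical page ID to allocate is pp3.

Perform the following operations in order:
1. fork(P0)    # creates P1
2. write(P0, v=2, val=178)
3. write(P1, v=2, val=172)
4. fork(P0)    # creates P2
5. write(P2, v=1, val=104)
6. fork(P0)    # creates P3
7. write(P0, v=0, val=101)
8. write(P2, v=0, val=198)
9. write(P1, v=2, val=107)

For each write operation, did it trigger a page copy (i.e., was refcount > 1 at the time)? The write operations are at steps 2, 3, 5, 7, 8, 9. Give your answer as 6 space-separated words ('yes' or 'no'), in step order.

Op 1: fork(P0) -> P1. 3 ppages; refcounts: pp0:2 pp1:2 pp2:2
Op 2: write(P0, v2, 178). refcount(pp2)=2>1 -> COPY to pp3. 4 ppages; refcounts: pp0:2 pp1:2 pp2:1 pp3:1
Op 3: write(P1, v2, 172). refcount(pp2)=1 -> write in place. 4 ppages; refcounts: pp0:2 pp1:2 pp2:1 pp3:1
Op 4: fork(P0) -> P2. 4 ppages; refcounts: pp0:3 pp1:3 pp2:1 pp3:2
Op 5: write(P2, v1, 104). refcount(pp1)=3>1 -> COPY to pp4. 5 ppages; refcounts: pp0:3 pp1:2 pp2:1 pp3:2 pp4:1
Op 6: fork(P0) -> P3. 5 ppages; refcounts: pp0:4 pp1:3 pp2:1 pp3:3 pp4:1
Op 7: write(P0, v0, 101). refcount(pp0)=4>1 -> COPY to pp5. 6 ppages; refcounts: pp0:3 pp1:3 pp2:1 pp3:3 pp4:1 pp5:1
Op 8: write(P2, v0, 198). refcount(pp0)=3>1 -> COPY to pp6. 7 ppages; refcounts: pp0:2 pp1:3 pp2:1 pp3:3 pp4:1 pp5:1 pp6:1
Op 9: write(P1, v2, 107). refcount(pp2)=1 -> write in place. 7 ppages; refcounts: pp0:2 pp1:3 pp2:1 pp3:3 pp4:1 pp5:1 pp6:1

yes no yes yes yes no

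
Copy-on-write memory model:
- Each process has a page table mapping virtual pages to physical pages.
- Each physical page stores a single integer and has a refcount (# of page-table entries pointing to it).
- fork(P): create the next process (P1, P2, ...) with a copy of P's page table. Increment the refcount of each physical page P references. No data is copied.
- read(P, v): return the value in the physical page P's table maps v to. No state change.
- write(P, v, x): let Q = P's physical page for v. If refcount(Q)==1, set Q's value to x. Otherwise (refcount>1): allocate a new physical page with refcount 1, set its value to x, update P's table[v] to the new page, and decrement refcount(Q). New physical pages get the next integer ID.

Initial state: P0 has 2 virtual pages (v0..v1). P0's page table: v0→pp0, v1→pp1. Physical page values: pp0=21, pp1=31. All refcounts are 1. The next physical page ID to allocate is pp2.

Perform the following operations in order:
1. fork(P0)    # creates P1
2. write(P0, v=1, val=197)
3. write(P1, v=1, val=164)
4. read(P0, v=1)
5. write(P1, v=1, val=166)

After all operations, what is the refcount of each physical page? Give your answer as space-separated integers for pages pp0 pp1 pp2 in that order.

Op 1: fork(P0) -> P1. 2 ppages; refcounts: pp0:2 pp1:2
Op 2: write(P0, v1, 197). refcount(pp1)=2>1 -> COPY to pp2. 3 ppages; refcounts: pp0:2 pp1:1 pp2:1
Op 3: write(P1, v1, 164). refcount(pp1)=1 -> write in place. 3 ppages; refcounts: pp0:2 pp1:1 pp2:1
Op 4: read(P0, v1) -> 197. No state change.
Op 5: write(P1, v1, 166). refcount(pp1)=1 -> write in place. 3 ppages; refcounts: pp0:2 pp1:1 pp2:1

Answer: 2 1 1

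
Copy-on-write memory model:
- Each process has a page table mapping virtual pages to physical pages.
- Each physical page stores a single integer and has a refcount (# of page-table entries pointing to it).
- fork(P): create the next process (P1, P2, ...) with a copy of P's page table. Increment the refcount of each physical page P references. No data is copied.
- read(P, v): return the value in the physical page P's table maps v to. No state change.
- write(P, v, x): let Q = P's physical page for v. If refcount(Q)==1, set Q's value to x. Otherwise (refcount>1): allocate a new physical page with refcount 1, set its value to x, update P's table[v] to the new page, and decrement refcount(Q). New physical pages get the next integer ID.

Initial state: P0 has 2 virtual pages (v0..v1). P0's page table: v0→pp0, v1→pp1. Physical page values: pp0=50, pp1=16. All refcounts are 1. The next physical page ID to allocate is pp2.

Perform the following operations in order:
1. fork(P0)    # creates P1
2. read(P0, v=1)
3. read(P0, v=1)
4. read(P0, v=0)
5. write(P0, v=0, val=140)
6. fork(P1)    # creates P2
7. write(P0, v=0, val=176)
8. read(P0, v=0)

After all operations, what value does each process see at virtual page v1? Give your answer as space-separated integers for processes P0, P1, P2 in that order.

Answer: 16 16 16

Derivation:
Op 1: fork(P0) -> P1. 2 ppages; refcounts: pp0:2 pp1:2
Op 2: read(P0, v1) -> 16. No state change.
Op 3: read(P0, v1) -> 16. No state change.
Op 4: read(P0, v0) -> 50. No state change.
Op 5: write(P0, v0, 140). refcount(pp0)=2>1 -> COPY to pp2. 3 ppages; refcounts: pp0:1 pp1:2 pp2:1
Op 6: fork(P1) -> P2. 3 ppages; refcounts: pp0:2 pp1:3 pp2:1
Op 7: write(P0, v0, 176). refcount(pp2)=1 -> write in place. 3 ppages; refcounts: pp0:2 pp1:3 pp2:1
Op 8: read(P0, v0) -> 176. No state change.
P0: v1 -> pp1 = 16
P1: v1 -> pp1 = 16
P2: v1 -> pp1 = 16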